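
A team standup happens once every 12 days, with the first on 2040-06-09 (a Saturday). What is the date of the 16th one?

The 16th occurrence is 15 intervals after the first: 15 × 12 = 180 days after 2040-06-09.
June has 30 days — 21 days to the end of June leaves 159.
July has 31 days (128 left).
August has 31 days (97 left).
September has 30 days (67 left).
October has 31 days (36 left).
November has 30 days (6 left).
6 days into December → 2040-12-06.

2040-12-06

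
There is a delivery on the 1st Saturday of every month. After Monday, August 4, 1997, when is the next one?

August 1997 starts on a Friday, so its 1st Saturday is August 2, 1997 (1 day in).
That is not after August 4, 1997, so look at September 1997.
September 1997 starts on a Monday, so its 1st Saturday is September 6, 1997 (5 days in).

September 6, 1997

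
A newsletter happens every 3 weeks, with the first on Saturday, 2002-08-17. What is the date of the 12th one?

The 12th occurrence is 11 intervals after the first: 11 × 21 = 231 days after 2002-08-17.
August has 31 days — 14 days to the end of August leaves 217.
September has 30 days (187 left).
October has 31 days (156 left).
November has 30 days (126 left).
December has 31 days (95 left).
January has 31 days (64 left).
February has 28 days (36 left).
March has 31 days (5 left).
5 days into April → 2003-04-05.

2003-04-05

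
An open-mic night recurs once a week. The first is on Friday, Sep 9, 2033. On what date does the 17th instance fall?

Dec 30, 2033

The 17th occurrence is 16 intervals after the first: 16 × 7 = 112 days after Sep 9, 2033.
Sep has 30 days — 21 days to the end of Sep leaves 91.
Oct has 31 days (60 left).
Nov has 30 days (30 left).
30 days into Dec → Dec 30, 2033.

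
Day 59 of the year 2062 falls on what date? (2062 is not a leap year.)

January has 31 days (59 − 31 = 28 remain).
28 into February → February 28.

28 February 2062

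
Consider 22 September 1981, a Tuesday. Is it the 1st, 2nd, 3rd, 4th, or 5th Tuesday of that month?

Day 22 falls in week ⌈22/7⌉ of the month.
Days 1–7 hold the 1st Tuesday, 8–14 the 2nd, 15–21 the 3rd, 22–28 the 4th, 29–31 the 5th.
22 is in the range for the 4th.

4th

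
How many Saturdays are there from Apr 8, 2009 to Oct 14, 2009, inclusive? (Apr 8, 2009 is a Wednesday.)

Apr 8, 2009 is a Wednesday; the first Saturday on or after it is Apr 11, 2009 (3 days later).
From Apr 11, 2009 to Oct 14, 2009: 19 + 31 + 30 + 31 + 31 + 30 + 14 = 186 days (rest of Apr, May, Jun, Jul, Aug, Sep, Oct).
186 ÷ 7 = 26 full weeks with remainder 4, so 26 more Saturdays after the first → 27.

27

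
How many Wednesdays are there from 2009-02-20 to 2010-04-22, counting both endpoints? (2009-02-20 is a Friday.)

61

2009-02-20 is a Friday; the first Wednesday on or after it is 2009-02-25 (5 days later).
From 2009-02-25 to 2010-04-22: 309 + 112 = 421 days (rest of 2009, to 2010-04-22 in 2010).
421 ÷ 7 = 60 full weeks with remainder 1, so 60 more Wednesdays after the first → 61.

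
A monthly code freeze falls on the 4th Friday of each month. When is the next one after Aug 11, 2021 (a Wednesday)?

Aug 27, 2021

Aug 2021 starts on a Sunday; its first Friday is the 6th, so the 4th Friday is the 27th — Aug 27, 2021.
Aug 27, 2021 is after Aug 11, 2021, so that is the next one.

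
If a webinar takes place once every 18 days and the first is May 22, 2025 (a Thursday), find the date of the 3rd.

June 27, 2025

The 3rd occurrence is 2 intervals after the first: 2 × 18 = 36 days after May 22, 2025.
May has 31 days — 9 days to the end of May leaves 27.
27 days into June → June 27, 2025.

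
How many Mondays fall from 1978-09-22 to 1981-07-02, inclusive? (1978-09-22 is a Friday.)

1978-09-22 is a Friday; the first Monday on or after it is 1978-09-25 (3 days later).
From 1978-09-25 to 1981-07-02: 97 + 365 + 366 + 183 = 1011 days (rest of 1978, 1979, 1980, to 1981-07-02 in 1981).
1011 ÷ 7 = 144 full weeks with remainder 3, so 144 more Mondays after the first → 145.

145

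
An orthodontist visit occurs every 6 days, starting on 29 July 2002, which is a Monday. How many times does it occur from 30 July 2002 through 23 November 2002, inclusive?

Occurrences land 6·i days after 29 July 2002 for i = 0, 1, 2, …
30 July 2002 is 1 day after the start; 1 ÷ 6 = 0 remainder 1; since the remainder is 1, round up to i = 1. First occurrence in the window: #2 on 4 August 2002 (1×6 = 6 days in).
23 November 2002 is 117 days after the start; 117 ÷ 6 = 19 remainder 3. Last occurrence in the window: #20 on 20 November 2002.
Occurrences #2 through #20: 19 in total.

19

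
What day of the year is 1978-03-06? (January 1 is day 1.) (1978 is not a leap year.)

65

Days in months before March: 31 + 28 = 59.
Plus 6 days into March → day 65.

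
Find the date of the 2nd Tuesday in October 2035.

The first Tuesday of October 2035 is October 2.
The 2nd Tuesday is 1 weeks later: 2 + 7 = 9.

9 October 2035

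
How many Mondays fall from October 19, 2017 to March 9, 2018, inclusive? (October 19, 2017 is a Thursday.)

20

October 19, 2017 is a Thursday; the first Monday on or after it is October 23, 2017 (4 days later).
From October 23, 2017 to March 9, 2018: 8 + 30 + 31 + 31 + 28 + 9 = 137 days (rest of October, November, December, January, February, March).
137 ÷ 7 = 19 full weeks with remainder 4, so 19 more Mondays after the first → 20.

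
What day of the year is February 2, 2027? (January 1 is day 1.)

Days in months before February: 31 = 31.
Plus 2 days into February → day 33.

33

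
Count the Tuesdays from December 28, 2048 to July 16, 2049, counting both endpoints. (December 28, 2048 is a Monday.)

December 28, 2048 is a Monday; the first Tuesday on or after it is December 29, 2048 (1 day later).
From December 29, 2048 to July 16, 2049: 2 + 31 + 28 + 31 + 30 + 31 + 30 + 16 = 199 days (rest of December, January, February, March, April, May, June, July).
199 ÷ 7 = 28 full weeks with remainder 3, so 28 more Tuesdays after the first → 29.

29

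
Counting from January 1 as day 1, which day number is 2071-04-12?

102

Days in months before April: 31 + 28 + 31 = 90.
Plus 12 days into April → day 102.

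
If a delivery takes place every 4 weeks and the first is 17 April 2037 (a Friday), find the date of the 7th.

2 October 2037

The 7th occurrence is 6 intervals after the first: 6 × 28 = 168 days after 17 April 2037.
April has 30 days — 13 days to the end of April leaves 155.
May has 31 days (124 left).
June has 30 days (94 left).
July has 31 days (63 left).
August has 31 days (32 left).
September has 30 days (2 left).
2 days into October → 2 October 2037.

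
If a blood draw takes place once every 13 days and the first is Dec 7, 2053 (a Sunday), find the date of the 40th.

The 40th occurrence is 39 intervals after the first: 39 × 13 = 507 days after Dec 7, 2053.
Dec has 31 days — 24 days to the end of Dec leaves 483.
2054 has 365 days (118 left).
Jan has 31 days (87 left).
Feb has 28 days (59 left).
Mar has 31 days (28 left).
28 days into Apr → Apr 28, 2055.

Apr 28, 2055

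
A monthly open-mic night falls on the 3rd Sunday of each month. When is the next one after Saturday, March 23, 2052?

April 21, 2052

March 2052 starts on a Friday; its first Sunday is the 3rd, so the 3rd Sunday is the 17th — March 17, 2052.
That is not after March 23, 2052, so look at April 2052.
April 2052 starts on a Monday; its first Sunday is the 7th, so the 3rd Sunday is the 21st — April 21, 2052.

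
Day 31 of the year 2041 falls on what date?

31 into January → January 31.

January 31, 2041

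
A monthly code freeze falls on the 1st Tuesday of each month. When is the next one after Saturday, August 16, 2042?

September 2, 2042

August 2042 starts on a Friday, so its 1st Tuesday is August 5, 2042 (4 days in).
That is not after August 16, 2042, so look at September 2042.
September 2042 starts on a Monday, so its 1st Tuesday is September 2, 2042 (1 day in).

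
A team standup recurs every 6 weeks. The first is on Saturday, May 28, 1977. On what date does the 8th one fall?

The 8th occurrence is 7 intervals after the first: 7 × 42 = 294 days after May 28, 1977.
May has 31 days — 3 days to the end of May leaves 291.
June has 30 days (261 left).
July has 31 days (230 left).
August has 31 days (199 left).
September has 30 days (169 left).
October has 31 days (138 left).
November has 30 days (108 left).
December has 31 days (77 left).
January has 31 days (46 left).
February has 28 days (18 left).
18 days into March → March 18, 1978.

March 18, 1978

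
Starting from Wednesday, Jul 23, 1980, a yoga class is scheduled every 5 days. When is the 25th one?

Nov 20, 1980

The 25th occurrence is 24 intervals after the first: 24 × 5 = 120 days after Jul 23, 1980.
Jul has 31 days — 8 days to the end of Jul leaves 112.
Aug has 31 days (81 left).
Sep has 30 days (51 left).
Oct has 31 days (20 left).
20 days into Nov → Nov 20, 1980.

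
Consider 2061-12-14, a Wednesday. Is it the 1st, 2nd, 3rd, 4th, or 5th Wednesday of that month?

Day 14 falls in week ⌈14/7⌉ of the month.
Days 1–7 hold the 1st Wednesday, 8–14 the 2nd, 15–21 the 3rd, 22–28 the 4th, 29–31 the 5th.
14 is in the range for the 2nd.

2nd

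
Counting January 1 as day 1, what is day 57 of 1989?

January has 31 days (57 − 31 = 26 remain).
26 into February → February 26.

February 26, 1989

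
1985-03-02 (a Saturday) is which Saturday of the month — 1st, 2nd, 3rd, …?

Day 2 falls in week ⌈2/7⌉ of the month.
Days 1–7 hold the 1st Saturday, 8–14 the 2nd, 15–21 the 3rd, 22–28 the 4th, 29–31 the 5th.
2 is in the range for the 1st.

1st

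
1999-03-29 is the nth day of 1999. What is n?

88

Days in months before March: 31 + 28 = 59.
Plus 29 days into March → day 88.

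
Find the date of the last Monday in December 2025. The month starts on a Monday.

December 2025 begins on a Monday, so the first Monday is December 1.
December 2025 has 31 days. Adding weeks: 1, 8, 15, 22, 29 — the last one ≤ 31 is the 29th.

December 29, 2025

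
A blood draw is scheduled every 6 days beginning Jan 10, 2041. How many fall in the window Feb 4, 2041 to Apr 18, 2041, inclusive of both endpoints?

Occurrences land 6·i days after Jan 10, 2041 for i = 0, 1, 2, …
Feb 4, 2041 is 25 days after the start; 25 ÷ 6 = 4 remainder 1; since the remainder is 1, round up to i = 5. First occurrence in the window: #6 on Feb 9, 2041 (5×6 = 30 days in).
Apr 18, 2041 is 98 days after the start; 98 ÷ 6 = 16 remainder 2. Last occurrence in the window: #17 on Apr 16, 2041.
Occurrences #6 through #17: 12 in total.

12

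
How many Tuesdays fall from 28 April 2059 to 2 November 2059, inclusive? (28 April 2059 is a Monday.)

28 April 2059 is a Monday; the first Tuesday on or after it is 29 April 2059 (1 day later).
From 29 April 2059 to 2 November 2059: 1 + 31 + 30 + 31 + 31 + 30 + 31 + 2 = 187 days (rest of April, May, June, July, August, September, October, November).
187 ÷ 7 = 26 full weeks with remainder 5, so 26 more Tuesdays after the first → 27.

27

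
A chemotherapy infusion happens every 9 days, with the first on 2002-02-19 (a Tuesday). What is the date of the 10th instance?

The 10th occurrence is 9 intervals after the first: 9 × 9 = 81 days after 2002-02-19.
February has 28 days — 9 days to the end of February leaves 72.
March has 31 days (41 left).
April has 30 days (11 left).
11 days into May → 2002-05-11.

2002-05-11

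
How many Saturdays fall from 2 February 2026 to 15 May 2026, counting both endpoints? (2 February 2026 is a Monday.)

14

2 February 2026 is a Monday; the first Saturday on or after it is 7 February 2026 (5 days later).
From 7 February 2026 to 15 May 2026: 21 + 31 + 30 + 15 = 97 days (rest of February, March, April, May).
97 ÷ 7 = 13 full weeks with remainder 6, so 13 more Saturdays after the first → 14.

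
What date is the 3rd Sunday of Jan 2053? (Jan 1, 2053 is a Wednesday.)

Jan 19, 2053

Jan 2053 begins on a Wednesday, so the first Sunday is Jan 5 (4 days later).
The 3rd Sunday is 2 weeks later: 5 + 14 = 19.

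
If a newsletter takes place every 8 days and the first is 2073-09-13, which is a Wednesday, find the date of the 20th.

The 20th occurrence is 19 intervals after the first: 19 × 8 = 152 days after 2073-09-13.
September has 30 days — 17 days to the end of September leaves 135.
October has 31 days (104 left).
November has 30 days (74 left).
December has 31 days (43 left).
January has 31 days (12 left).
12 days into February → 2074-02-12.

2074-02-12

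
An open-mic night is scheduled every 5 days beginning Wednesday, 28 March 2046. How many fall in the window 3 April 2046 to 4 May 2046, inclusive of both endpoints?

Occurrences land 5·i days after 28 March 2046 for i = 0, 1, 2, …
3 April 2046 is 6 days after the start; 6 ÷ 5 = 1 remainder 1; since the remainder is 1, round up to i = 2. First occurrence in the window: #3 on 7 April 2046 (2×5 = 10 days in).
4 May 2046 is 37 days after the start; 37 ÷ 5 = 7 remainder 2. Last occurrence in the window: #8 on 2 May 2046.
Occurrences #3 through #8: 6 in total.

6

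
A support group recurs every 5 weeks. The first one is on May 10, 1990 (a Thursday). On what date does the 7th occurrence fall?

Dec 6, 1990

The 7th occurrence is 6 intervals after the first: 6 × 35 = 210 days after May 10, 1990.
May has 31 days — 21 days to the end of May leaves 189.
Jun has 30 days (159 left).
Jul has 31 days (128 left).
Aug has 31 days (97 left).
Sep has 30 days (67 left).
Oct has 31 days (36 left).
Nov has 30 days (6 left).
6 days into Dec → Dec 6, 1990.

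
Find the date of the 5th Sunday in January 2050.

30 January 2050

January 2050 begins on a Saturday, so the first Sunday is January 2 (1 day later).
The 5th Sunday is 4 weeks later: 2 + 28 = 30.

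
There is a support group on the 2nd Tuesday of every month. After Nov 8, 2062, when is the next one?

Nov 2062 starts on a Wednesday; its first Tuesday is the 7th, so the 2nd Tuesday is the 14th — Nov 14, 2062.
Nov 14, 2062 is after Nov 8, 2062, so that is the next one.

Nov 14, 2062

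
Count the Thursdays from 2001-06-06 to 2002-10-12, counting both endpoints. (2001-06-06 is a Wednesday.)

2001-06-06 is a Wednesday; the first Thursday on or after it is 2001-06-07 (1 day later).
From 2001-06-07 to 2002-10-12: 207 + 285 = 492 days (rest of 2001, to 2002-10-12 in 2002).
492 ÷ 7 = 70 full weeks with remainder 2, so 70 more Thursdays after the first → 71.

71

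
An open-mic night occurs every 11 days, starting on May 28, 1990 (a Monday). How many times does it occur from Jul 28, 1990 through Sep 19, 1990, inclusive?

Occurrences land 11·i days after May 28, 1990 for i = 0, 1, 2, …
Jul 28, 1990 is 61 days after the start; 61 ÷ 11 = 5 remainder 6; since the remainder is 6, round up to i = 6. First occurrence in the window: #7 on Aug 2, 1990 (6×11 = 66 days in).
Sep 19, 1990 is 114 days after the start; 114 ÷ 11 = 10 remainder 4. Last occurrence in the window: #11 on Sep 15, 1990.
Occurrences #7 through #11: 5 in total.

5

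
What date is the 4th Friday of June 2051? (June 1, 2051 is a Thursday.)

June 2051 begins on a Thursday, so the first Friday is June 2 (1 day later).
The 4th Friday is 3 weeks later: 2 + 21 = 23.

23 June 2051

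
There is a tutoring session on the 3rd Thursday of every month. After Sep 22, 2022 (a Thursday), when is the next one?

Oct 20, 2022

Sep 2022 starts on a Thursday; its first Thursday is the 1st, so the 3rd Thursday is the 15th — Sep 15, 2022.
That is not after Sep 22, 2022, so look at Oct 2022.
Oct 2022 starts on a Saturday; its first Thursday is the 6th, so the 3rd Thursday is the 20th — Oct 20, 2022.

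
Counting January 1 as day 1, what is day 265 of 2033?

2033-09-22

January has 31 days (265 − 31 = 234 remain).
February has 28 days (234 − 28 = 206 remain).
March has 31 days (206 − 31 = 175 remain).
April has 30 days (175 − 30 = 145 remain).
May has 31 days (145 − 31 = 114 remain).
June has 30 days (114 − 30 = 84 remain).
July has 31 days (84 − 31 = 53 remain).
August has 31 days (53 − 31 = 22 remain).
22 into September → September 22.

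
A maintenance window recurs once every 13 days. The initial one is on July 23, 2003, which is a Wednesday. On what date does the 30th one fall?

The 30th occurrence is 29 intervals after the first: 29 × 13 = 377 days after July 23, 2003.
July has 31 days — 8 days to the end of July leaves 369.
August has 31 days (338 left).
September has 30 days (308 left).
October has 31 days (277 left).
November has 30 days (247 left).
December has 31 days (216 left).
January has 31 days (185 left).
February has 29 days (156 left).
March has 31 days (125 left).
April has 30 days (95 left).
May has 31 days (64 left).
June has 30 days (34 left).
July has 31 days (3 left).
3 days into August → August 3, 2004.

August 3, 2004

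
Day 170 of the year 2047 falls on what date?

Jan has 31 days (170 − 31 = 139 remain).
Feb has 28 days (139 − 28 = 111 remain).
Mar has 31 days (111 − 31 = 80 remain).
Apr has 30 days (80 − 30 = 50 remain).
May has 31 days (50 − 31 = 19 remain).
19 into Jun → Jun 19.

Jun 19, 2047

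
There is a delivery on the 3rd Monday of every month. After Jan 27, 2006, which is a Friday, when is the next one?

Feb 20, 2006

Jan 2006 starts on a Sunday; its first Monday is the 2nd, so the 3rd Monday is the 16th — Jan 16, 2006.
That is not after Jan 27, 2006, so look at Feb 2006.
Feb 2006 starts on a Wednesday; its first Monday is the 6th, so the 3rd Monday is the 20th — Feb 20, 2006.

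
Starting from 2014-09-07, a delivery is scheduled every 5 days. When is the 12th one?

The 12th occurrence is 11 intervals after the first: 11 × 5 = 55 days after 2014-09-07.
September has 30 days — 23 days to the end of September leaves 32.
October has 31 days (1 left).
1 day into November → 2014-11-01.

2014-11-01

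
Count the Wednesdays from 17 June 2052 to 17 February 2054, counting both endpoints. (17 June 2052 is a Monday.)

87

17 June 2052 is a Monday; the first Wednesday on or after it is 19 June 2052 (2 days later).
From 19 June 2052 to 17 February 2054: 195 + 365 + 48 = 608 days (rest of 2052, 2053, to 17 February 2054 in 2054).
608 ÷ 7 = 86 full weeks with remainder 6, so 86 more Wednesdays after the first → 87.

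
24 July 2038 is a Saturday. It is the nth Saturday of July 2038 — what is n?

4th

Day 24 falls in week ⌈24/7⌉ of the month.
Days 1–7 hold the 1st Saturday, 8–14 the 2nd, 15–21 the 3rd, 22–28 the 4th, 29–31 the 5th.
24 is in the range for the 4th.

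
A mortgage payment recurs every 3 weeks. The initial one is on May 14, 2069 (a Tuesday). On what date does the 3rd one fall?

June 25, 2069

The 3rd occurrence is 2 intervals after the first: 2 × 21 = 42 days after May 14, 2069.
May has 31 days — 17 days to the end of May leaves 25.
25 days into June → June 25, 2069.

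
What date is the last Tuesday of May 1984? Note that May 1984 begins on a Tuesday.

1984-05-29

May 1984 begins on a Tuesday, so the first Tuesday is May 1.
May 1984 has 31 days. Adding weeks: 1, 8, 15, 22, 29 — the last one ≤ 31 is the 29th.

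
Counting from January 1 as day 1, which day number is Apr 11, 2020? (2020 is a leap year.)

102

Days in months before Apr: 31 + 29 + 31 = 91.
Plus 11 days into Apr → day 102.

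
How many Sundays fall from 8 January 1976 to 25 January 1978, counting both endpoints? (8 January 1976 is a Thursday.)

8 January 1976 is a Thursday; the first Sunday on or after it is 11 January 1976 (3 days later).
From 11 January 1976 to 25 January 1978: 355 + 365 + 25 = 745 days (rest of 1976, 1977, to 25 January 1978 in 1978).
745 ÷ 7 = 106 full weeks with remainder 3, so 106 more Sundays after the first → 107.

107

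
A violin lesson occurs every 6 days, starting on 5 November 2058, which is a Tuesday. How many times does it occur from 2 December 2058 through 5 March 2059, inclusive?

16

Occurrences land 6·i days after 5 November 2058 for i = 0, 1, 2, …
2 December 2058 is 27 days after the start; 27 ÷ 6 = 4 remainder 3; since the remainder is 3, round up to i = 5. First occurrence in the window: #6 on 5 December 2058 (5×6 = 30 days in).
5 March 2059 is 120 days after the start; 120 ÷ 6 = 20 remainder 0. Last occurrence in the window: #21 on 5 March 2059.
Occurrences #6 through #21: 16 in total.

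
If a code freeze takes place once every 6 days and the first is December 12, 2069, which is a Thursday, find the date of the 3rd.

The 3rd occurrence is 2 intervals after the first: 2 × 6 = 12 days after December 12, 2069.
12 days later is December 24, 2069.

December 24, 2069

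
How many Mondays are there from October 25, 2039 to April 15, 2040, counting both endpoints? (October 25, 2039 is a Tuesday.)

October 25, 2039 is a Tuesday; the first Monday on or after it is October 31, 2039 (6 days later).
From October 31, 2039 to April 15, 2040: 0 + 30 + 31 + 31 + 29 + 31 + 15 = 167 days (rest of October, November, December, January, February, March, April).
167 ÷ 7 = 23 full weeks with remainder 6, so 23 more Mondays after the first → 24.

24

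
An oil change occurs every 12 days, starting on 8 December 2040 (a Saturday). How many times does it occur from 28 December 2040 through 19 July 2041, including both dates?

Occurrences land 12·i days after 8 December 2040 for i = 0, 1, 2, …
28 December 2040 is 20 days after the start; 20 ÷ 12 = 1 remainder 8; since the remainder is 8, round up to i = 2. First occurrence in the window: #3 on 1 January 2041 (2×12 = 24 days in).
19 July 2041 is 223 days after the start; 223 ÷ 12 = 18 remainder 7. Last occurrence in the window: #19 on 12 July 2041.
Occurrences #3 through #19: 17 in total.

17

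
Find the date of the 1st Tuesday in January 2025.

The first Tuesday of January 2025 is January 7.

January 7, 2025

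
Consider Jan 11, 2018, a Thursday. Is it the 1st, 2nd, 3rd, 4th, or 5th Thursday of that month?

Day 11 falls in week ⌈11/7⌉ of the month.
Days 1–7 hold the 1st Thursday, 8–14 the 2nd, 15–21 the 3rd, 22–28 the 4th, 29–31 the 5th.
11 is in the range for the 2nd.

2nd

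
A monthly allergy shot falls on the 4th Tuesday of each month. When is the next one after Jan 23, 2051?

Jan 2051 starts on a Sunday; its first Tuesday is the 3rd, so the 4th Tuesday is the 24th — Jan 24, 2051.
Jan 24, 2051 is after Jan 23, 2051, so that is the next one.

Jan 24, 2051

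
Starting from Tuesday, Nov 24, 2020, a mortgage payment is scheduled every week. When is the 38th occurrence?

The 38th occurrence is 37 intervals after the first: 37 × 7 = 259 days after Nov 24, 2020.
Nov has 30 days — 6 days to the end of Nov leaves 253.
Dec has 31 days (222 left).
Jan has 31 days (191 left).
Feb has 28 days (163 left).
Mar has 31 days (132 left).
Apr has 30 days (102 left).
May has 31 days (71 left).
Jun has 30 days (41 left).
Jul has 31 days (10 left).
10 days into Aug → Aug 10, 2021.

Aug 10, 2021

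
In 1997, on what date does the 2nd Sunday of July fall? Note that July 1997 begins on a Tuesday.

July 13, 1997

July 1997 begins on a Tuesday, so the first Sunday is July 6 (5 days later).
The 2nd Sunday is 1 weeks later: 6 + 7 = 13.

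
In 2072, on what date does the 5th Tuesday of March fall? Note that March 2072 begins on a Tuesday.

29 March 2072

March 2072 begins on a Tuesday, so the first Tuesday is March 1.
The 5th Tuesday is 4 weeks later: 1 + 28 = 29.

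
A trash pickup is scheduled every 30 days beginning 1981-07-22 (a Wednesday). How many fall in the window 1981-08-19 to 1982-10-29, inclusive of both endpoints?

Occurrences land 30·i days after 1981-07-22 for i = 0, 1, 2, …
1981-08-19 is 28 days after the start; 28 ÷ 30 = 0 remainder 28; since the remainder is 28, round up to i = 1. First occurrence in the window: #2 on 1981-08-21 (1×30 = 30 days in).
1982-10-29 is 464 days after the start; 464 ÷ 30 = 15 remainder 14. Last occurrence in the window: #16 on 1982-10-15.
Occurrences #2 through #16: 15 in total.

15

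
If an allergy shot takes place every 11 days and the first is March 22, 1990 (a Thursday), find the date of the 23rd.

The 23rd occurrence is 22 intervals after the first: 22 × 11 = 242 days after March 22, 1990.
March has 31 days — 9 days to the end of March leaves 233.
April has 30 days (203 left).
May has 31 days (172 left).
June has 30 days (142 left).
July has 31 days (111 left).
August has 31 days (80 left).
September has 30 days (50 left).
October has 31 days (19 left).
19 days into November → November 19, 1990.

November 19, 1990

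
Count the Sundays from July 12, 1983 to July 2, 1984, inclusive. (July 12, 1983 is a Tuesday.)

51

July 12, 1983 is a Tuesday; the first Sunday on or after it is July 17, 1983 (5 days later).
From July 17, 1983 to July 2, 1984: 167 + 184 = 351 days (rest of 1983, to July 2, 1984 in 1984).
351 ÷ 7 = 50 full weeks with remainder 1, so 50 more Sundays after the first → 51.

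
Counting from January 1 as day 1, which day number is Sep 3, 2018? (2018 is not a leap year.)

246

Days in months before Sep: 31 + 28 + 31 + 30 + 31 + 30 + 31 + 31 = 243.
Plus 3 days into Sep → day 246.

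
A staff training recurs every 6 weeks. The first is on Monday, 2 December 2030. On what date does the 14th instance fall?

The 14th occurrence is 13 intervals after the first: 13 × 42 = 546 days after 2 December 2030.
December has 31 days — 29 days to the end of December leaves 517.
2031 has 365 days (152 left).
January has 31 days (121 left).
February has 29 days (92 left).
March has 31 days (61 left).
April has 30 days (31 left).
31 days into May → 31 May 2032.

31 May 2032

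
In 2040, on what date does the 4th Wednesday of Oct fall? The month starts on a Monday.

Oct 2040 begins on a Monday, so the first Wednesday is Oct 3 (2 days later).
The 4th Wednesday is 3 weeks later: 3 + 21 = 24.

Oct 24, 2040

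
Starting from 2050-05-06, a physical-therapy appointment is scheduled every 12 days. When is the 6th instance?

The 6th occurrence is 5 intervals after the first: 5 × 12 = 60 days after 2050-05-06.
May has 31 days — 25 days to the end of May leaves 35.
June has 30 days (5 left).
5 days into July → 2050-07-05.

2050-07-05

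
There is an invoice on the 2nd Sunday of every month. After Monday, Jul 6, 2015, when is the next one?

Jul 2015 starts on a Wednesday; its first Sunday is the 5th, so the 2nd Sunday is the 12th — Jul 12, 2015.
Jul 12, 2015 is after Jul 6, 2015, so that is the next one.

Jul 12, 2015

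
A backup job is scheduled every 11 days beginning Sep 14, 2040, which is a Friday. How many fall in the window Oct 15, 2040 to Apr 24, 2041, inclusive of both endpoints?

18

Occurrences land 11·i days after Sep 14, 2040 for i = 0, 1, 2, …
Oct 15, 2040 is 31 days after the start; 31 ÷ 11 = 2 remainder 9; since the remainder is 9, round up to i = 3. First occurrence in the window: #4 on Oct 17, 2040 (3×11 = 33 days in).
Apr 24, 2041 is 222 days after the start; 222 ÷ 11 = 20 remainder 2. Last occurrence in the window: #21 on Apr 22, 2041.
Occurrences #4 through #21: 18 in total.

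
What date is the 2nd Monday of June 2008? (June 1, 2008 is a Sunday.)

June 2008 begins on a Sunday, so the first Monday is June 2 (1 day later).
The 2nd Monday is 1 weeks later: 2 + 7 = 9.

June 9, 2008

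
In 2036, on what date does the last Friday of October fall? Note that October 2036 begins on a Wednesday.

October 31, 2036

October 2036 begins on a Wednesday, so the first Friday is October 3 (2 days later).
October 2036 has 31 days. Adding weeks: 3, 10, 17, 24, 31 — the last one ≤ 31 is the 31st.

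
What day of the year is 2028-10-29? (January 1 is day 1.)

Days in months before October: 31 + 29 + 31 + 30 + 31 + 30 + 31 + 31 + 30 = 274.
Plus 29 days into October → day 303.

303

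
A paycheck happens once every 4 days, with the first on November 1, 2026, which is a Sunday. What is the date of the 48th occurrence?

The 48th occurrence is 47 intervals after the first: 47 × 4 = 188 days after November 1, 2026.
November has 30 days — 29 days to the end of November leaves 159.
December has 31 days (128 left).
January has 31 days (97 left).
February has 28 days (69 left).
March has 31 days (38 left).
April has 30 days (8 left).
8 days into May → May 8, 2027.

May 8, 2027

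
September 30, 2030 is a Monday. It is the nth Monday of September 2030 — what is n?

5th

Day 30 falls in week ⌈30/7⌉ of the month.
Days 1–7 hold the 1st Monday, 8–14 the 2nd, 15–21 the 3rd, 22–28 the 4th, 29–31 the 5th.
30 is in the range for the 5th.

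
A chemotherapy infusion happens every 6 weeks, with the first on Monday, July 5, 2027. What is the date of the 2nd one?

August 16, 2027

The 2nd occurrence is 1 interval after the first: 1 × 42 = 42 days after July 5, 2027.
July has 31 days — 26 days to the end of July leaves 16.
16 days into August → August 16, 2027.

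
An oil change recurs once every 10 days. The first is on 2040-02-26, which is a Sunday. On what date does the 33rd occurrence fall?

The 33rd occurrence is 32 intervals after the first: 32 × 10 = 320 days after 2040-02-26.
February has 29 days — 3 days to the end of February leaves 317.
March has 31 days (286 left).
April has 30 days (256 left).
May has 31 days (225 left).
June has 30 days (195 left).
July has 31 days (164 left).
August has 31 days (133 left).
September has 30 days (103 left).
October has 31 days (72 left).
November has 30 days (42 left).
December has 31 days (11 left).
11 days into January → 2041-01-11.

2041-01-11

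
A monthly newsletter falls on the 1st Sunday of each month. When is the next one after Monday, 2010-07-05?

July 2010 starts on a Thursday, so its 1st Sunday is 2010-07-04 (3 days in).
That is not after 2010-07-05, so look at August 2010.
August 2010 starts on a Sunday, so its 1st Sunday is 2010-08-01.

2010-08-01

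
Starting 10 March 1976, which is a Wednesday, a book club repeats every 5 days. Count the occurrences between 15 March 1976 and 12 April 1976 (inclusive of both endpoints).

6

Occurrences land 5·i days after 10 March 1976 for i = 0, 1, 2, …
15 March 1976 is 5 days after the start; 5 ÷ 5 = 1 remainder 0. First occurrence in the window: #2 on 15 March 1976 (1×5 = 5 days in).
12 April 1976 is 33 days after the start; 33 ÷ 5 = 6 remainder 3. Last occurrence in the window: #7 on 9 April 1976.
Occurrences #2 through #7: 6 in total.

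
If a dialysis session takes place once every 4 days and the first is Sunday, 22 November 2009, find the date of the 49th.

2 June 2010

The 49th occurrence is 48 intervals after the first: 48 × 4 = 192 days after 22 November 2009.
November has 30 days — 8 days to the end of November leaves 184.
December has 31 days (153 left).
January has 31 days (122 left).
February has 28 days (94 left).
March has 31 days (63 left).
April has 30 days (33 left).
May has 31 days (2 left).
2 days into June → 2 June 2010.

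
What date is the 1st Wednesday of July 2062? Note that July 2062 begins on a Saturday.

July 2062 begins on a Saturday, so the first Wednesday is July 5 (4 days later).

July 5, 2062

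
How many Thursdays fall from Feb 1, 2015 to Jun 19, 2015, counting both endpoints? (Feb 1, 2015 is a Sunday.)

20

Feb 1, 2015 is a Sunday; the first Thursday on or after it is Feb 5, 2015 (4 days later).
From Feb 5, 2015 to Jun 19, 2015: 23 + 31 + 30 + 31 + 19 = 134 days (rest of Feb, Mar, Apr, May, Jun).
134 ÷ 7 = 19 full weeks with remainder 1, so 19 more Thursdays after the first → 20.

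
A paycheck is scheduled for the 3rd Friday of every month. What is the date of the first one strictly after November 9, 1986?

November 1986 starts on a Saturday; its first Friday is the 7th, so the 3rd Friday is the 21st — November 21, 1986.
November 21, 1986 is after November 9, 1986, so that is the next one.

November 21, 1986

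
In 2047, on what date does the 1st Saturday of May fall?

May 2047 begins on a Wednesday, so the first Saturday is May 4 (3 days later).

May 4, 2047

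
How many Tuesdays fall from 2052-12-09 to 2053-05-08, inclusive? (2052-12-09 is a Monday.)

22

2052-12-09 is a Monday; the first Tuesday on or after it is 2052-12-10 (1 day later).
From 2052-12-10 to 2053-05-08: 21 + 31 + 28 + 31 + 30 + 8 = 149 days (rest of December, January, February, March, April, May).
149 ÷ 7 = 21 full weeks with remainder 2, so 21 more Tuesdays after the first → 22.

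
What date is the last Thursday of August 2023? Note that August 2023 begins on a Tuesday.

2023-08-31

August 2023 begins on a Tuesday, so the first Thursday is August 3 (2 days later).
August 2023 has 31 days. Adding weeks: 3, 10, 17, 24, 31 — the last one ≤ 31 is the 31st.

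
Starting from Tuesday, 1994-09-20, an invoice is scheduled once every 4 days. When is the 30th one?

The 30th occurrence is 29 intervals after the first: 29 × 4 = 116 days after 1994-09-20.
September has 30 days — 10 days to the end of September leaves 106.
October has 31 days (75 left).
November has 30 days (45 left).
December has 31 days (14 left).
14 days into January → 1995-01-14.

1995-01-14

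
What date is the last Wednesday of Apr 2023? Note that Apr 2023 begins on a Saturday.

Apr 2023 begins on a Saturday, so the first Wednesday is Apr 5 (4 days later).
Apr 2023 has 30 days. Adding weeks: 5, 12, 19, 26 — the last one ≤ 30 is the 26th.

Apr 26, 2023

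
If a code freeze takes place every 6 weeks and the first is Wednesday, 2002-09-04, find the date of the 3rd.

2002-11-27

The 3rd occurrence is 2 intervals after the first: 2 × 42 = 84 days after 2002-09-04.
September has 30 days — 26 days to the end of September leaves 58.
October has 31 days (27 left).
27 days into November → 2002-11-27.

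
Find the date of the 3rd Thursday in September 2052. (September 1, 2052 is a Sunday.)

September 2052 begins on a Sunday, so the first Thursday is September 5 (4 days later).
The 3rd Thursday is 2 weeks later: 5 + 14 = 19.

September 19, 2052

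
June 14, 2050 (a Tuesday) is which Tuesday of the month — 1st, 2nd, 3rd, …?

2nd

Day 14 falls in week ⌈14/7⌉ of the month.
Days 1–7 hold the 1st Tuesday, 8–14 the 2nd, 15–21 the 3rd, 22–28 the 4th, 29–31 the 5th.
14 is in the range for the 2nd.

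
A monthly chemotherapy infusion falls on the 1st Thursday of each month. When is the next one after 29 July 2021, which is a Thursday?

July 2021 starts on a Thursday, so its 1st Thursday is 1 July 2021.
That is not after 29 July 2021, so look at August 2021.
August 2021 starts on a Sunday, so its 1st Thursday is 5 August 2021 (4 days in).

5 August 2021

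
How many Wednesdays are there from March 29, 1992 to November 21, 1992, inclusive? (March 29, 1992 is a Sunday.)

34

March 29, 1992 is a Sunday; the first Wednesday on or after it is April 1, 1992 (3 days later).
From April 1, 1992 to November 21, 1992: 29 + 31 + 30 + 31 + 31 + 30 + 31 + 21 = 234 days (rest of April, May, June, July, August, September, October, November).
234 ÷ 7 = 33 full weeks with remainder 3, so 33 more Wednesdays after the first → 34.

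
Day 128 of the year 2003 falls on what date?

January has 31 days (128 − 31 = 97 remain).
February has 28 days (97 − 28 = 69 remain).
March has 31 days (69 − 31 = 38 remain).
April has 30 days (38 − 30 = 8 remain).
8 into May → May 8.

8 May 2003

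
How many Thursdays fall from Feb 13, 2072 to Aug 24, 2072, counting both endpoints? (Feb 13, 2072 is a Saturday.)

Feb 13, 2072 is a Saturday; the first Thursday on or after it is Feb 18, 2072 (5 days later).
From Feb 18, 2072 to Aug 24, 2072: 11 + 31 + 30 + 31 + 30 + 31 + 24 = 188 days (rest of Feb, Mar, Apr, May, Jun, Jul, Aug).
188 ÷ 7 = 26 full weeks with remainder 6, so 26 more Thursdays after the first → 27.

27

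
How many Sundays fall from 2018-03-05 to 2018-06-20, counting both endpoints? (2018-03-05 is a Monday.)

2018-03-05 is a Monday; the first Sunday on or after it is 2018-03-11 (6 days later).
From 2018-03-11 to 2018-06-20: 20 + 30 + 31 + 20 = 101 days (rest of March, April, May, June).
101 ÷ 7 = 14 full weeks with remainder 3, so 14 more Sundays after the first → 15.

15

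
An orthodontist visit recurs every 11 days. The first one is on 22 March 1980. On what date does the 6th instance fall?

The 6th occurrence is 5 intervals after the first: 5 × 11 = 55 days after 22 March 1980.
March has 31 days — 9 days to the end of March leaves 46.
April has 30 days (16 left).
16 days into May → 16 May 1980.

16 May 1980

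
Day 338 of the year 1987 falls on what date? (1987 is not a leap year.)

Jan has 31 days (338 − 31 = 307 remain).
Feb has 28 days (307 − 28 = 279 remain).
Mar has 31 days (279 − 31 = 248 remain).
Apr has 30 days (248 − 30 = 218 remain).
May has 31 days (218 − 31 = 187 remain).
Jun has 30 days (187 − 30 = 157 remain).
Jul has 31 days (157 − 31 = 126 remain).
Aug has 31 days (126 − 31 = 95 remain).
Sep has 30 days (95 − 30 = 65 remain).
Oct has 31 days (65 − 31 = 34 remain).
Nov has 30 days (34 − 30 = 4 remain).
4 into Dec → Dec 4.

Dec 4, 1987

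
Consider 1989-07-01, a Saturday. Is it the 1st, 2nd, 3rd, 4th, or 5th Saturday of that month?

1st

Day 1 falls in week ⌈1/7⌉ of the month.
Days 1–7 hold the 1st Saturday, 8–14 the 2nd, 15–21 the 3rd, 22–28 the 4th, 29–31 the 5th.
1 is in the range for the 1st.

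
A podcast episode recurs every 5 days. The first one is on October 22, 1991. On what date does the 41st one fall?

The 41st occurrence is 40 intervals after the first: 40 × 5 = 200 days after October 22, 1991.
October has 31 days — 9 days to the end of October leaves 191.
November has 30 days (161 left).
December has 31 days (130 left).
January has 31 days (99 left).
February has 29 days (70 left).
March has 31 days (39 left).
April has 30 days (9 left).
9 days into May → May 9, 1992.

May 9, 1992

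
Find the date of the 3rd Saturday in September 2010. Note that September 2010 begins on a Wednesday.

18 September 2010

September 2010 begins on a Wednesday, so the first Saturday is September 4 (3 days later).
The 3rd Saturday is 2 weeks later: 4 + 14 = 18.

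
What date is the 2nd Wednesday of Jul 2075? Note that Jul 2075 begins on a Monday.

Jul 10, 2075

Jul 2075 begins on a Monday, so the first Wednesday is Jul 3 (2 days later).
The 2nd Wednesday is 1 weeks later: 3 + 7 = 10.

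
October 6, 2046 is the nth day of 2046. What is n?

Days in months before October: 31 + 28 + 31 + 30 + 31 + 30 + 31 + 31 + 30 = 273.
Plus 6 days into October → day 279.

279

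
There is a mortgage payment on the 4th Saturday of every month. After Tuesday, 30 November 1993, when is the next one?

November 1993 starts on a Monday; its first Saturday is the 6th, so the 4th Saturday is the 27th — 27 November 1993.
That is not after 30 November 1993, so look at December 1993.
December 1993 starts on a Wednesday; its first Saturday is the 4th, so the 4th Saturday is the 25th — 25 December 1993.

25 December 1993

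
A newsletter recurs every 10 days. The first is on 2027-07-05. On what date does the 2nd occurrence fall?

2027-07-15

The 2nd occurrence is 1 interval after the first: 1 × 10 = 10 days after 2027-07-05.
10 days later is 2027-07-15.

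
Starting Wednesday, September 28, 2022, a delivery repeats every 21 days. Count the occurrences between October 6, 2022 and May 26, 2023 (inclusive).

Occurrences land 21·i days after September 28, 2022 for i = 0, 1, 2, …
October 6, 2022 is 8 days after the start; 8 ÷ 21 = 0 remainder 8; since the remainder is 8, round up to i = 1. First occurrence in the window: #2 on October 19, 2022 (1×21 = 21 days in).
May 26, 2023 is 240 days after the start; 240 ÷ 21 = 11 remainder 9. Last occurrence in the window: #12 on May 17, 2023.
Occurrences #2 through #12: 11 in total.

11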